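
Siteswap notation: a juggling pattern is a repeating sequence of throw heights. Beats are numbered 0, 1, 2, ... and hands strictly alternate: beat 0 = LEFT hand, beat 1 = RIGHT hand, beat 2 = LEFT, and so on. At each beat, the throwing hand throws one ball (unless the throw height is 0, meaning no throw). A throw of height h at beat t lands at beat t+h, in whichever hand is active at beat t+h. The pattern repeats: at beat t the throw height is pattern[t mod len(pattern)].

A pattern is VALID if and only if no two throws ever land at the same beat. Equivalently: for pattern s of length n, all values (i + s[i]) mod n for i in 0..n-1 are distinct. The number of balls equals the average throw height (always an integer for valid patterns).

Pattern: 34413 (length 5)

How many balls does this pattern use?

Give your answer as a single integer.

Pattern = [3, 4, 4, 1, 3], length n = 5
  position 0: throw height = 3, running sum = 3
  position 1: throw height = 4, running sum = 7
  position 2: throw height = 4, running sum = 11
  position 3: throw height = 1, running sum = 12
  position 4: throw height = 3, running sum = 15
Total sum = 15; balls = sum / n = 15 / 5 = 3

Answer: 3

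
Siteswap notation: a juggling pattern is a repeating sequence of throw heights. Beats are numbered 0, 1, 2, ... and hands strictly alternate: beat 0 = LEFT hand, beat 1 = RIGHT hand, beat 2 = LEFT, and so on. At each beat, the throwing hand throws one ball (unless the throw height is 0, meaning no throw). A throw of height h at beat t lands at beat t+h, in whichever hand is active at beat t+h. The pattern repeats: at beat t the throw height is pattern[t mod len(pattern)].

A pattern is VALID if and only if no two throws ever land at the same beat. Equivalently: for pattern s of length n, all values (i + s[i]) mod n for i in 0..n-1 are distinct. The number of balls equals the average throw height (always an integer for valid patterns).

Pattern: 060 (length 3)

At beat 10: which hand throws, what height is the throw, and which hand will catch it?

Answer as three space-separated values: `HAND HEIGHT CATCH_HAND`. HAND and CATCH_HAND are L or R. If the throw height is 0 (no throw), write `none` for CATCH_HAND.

Beat 10: 10 mod 2 = 0, so hand = L
Throw height = pattern[10 mod 3] = pattern[1] = 6
Lands at beat 10+6=16, 16 mod 2 = 0, so catch hand = L

Answer: L 6 L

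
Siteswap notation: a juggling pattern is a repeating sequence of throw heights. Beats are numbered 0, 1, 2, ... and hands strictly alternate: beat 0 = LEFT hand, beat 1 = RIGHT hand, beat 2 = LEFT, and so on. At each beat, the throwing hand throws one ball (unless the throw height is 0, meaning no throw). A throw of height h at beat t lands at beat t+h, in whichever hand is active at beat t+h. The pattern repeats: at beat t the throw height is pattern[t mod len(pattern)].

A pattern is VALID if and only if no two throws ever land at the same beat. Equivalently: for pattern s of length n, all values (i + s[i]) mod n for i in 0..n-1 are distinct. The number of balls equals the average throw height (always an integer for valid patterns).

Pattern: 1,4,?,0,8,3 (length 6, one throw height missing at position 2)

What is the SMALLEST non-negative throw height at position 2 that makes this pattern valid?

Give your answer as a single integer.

i=0: (0 + 1) mod 6 = 1
i=1: (1 + 4) mod 6 = 5
i=2: s[i]=? (unknown)
i=3: (3 + 0) mod 6 = 3
i=4: (4 + 8) mod 6 = 0
i=5: (5 + 3) mod 6 = 2
Known residues: [0, 1, 2, 3, 5]; need a permutation of 0..5, so missing residue r = 4
Need (2 + s) mod 6 = 4; smallest s = (4 - 2) mod 6 = 2

Answer: 2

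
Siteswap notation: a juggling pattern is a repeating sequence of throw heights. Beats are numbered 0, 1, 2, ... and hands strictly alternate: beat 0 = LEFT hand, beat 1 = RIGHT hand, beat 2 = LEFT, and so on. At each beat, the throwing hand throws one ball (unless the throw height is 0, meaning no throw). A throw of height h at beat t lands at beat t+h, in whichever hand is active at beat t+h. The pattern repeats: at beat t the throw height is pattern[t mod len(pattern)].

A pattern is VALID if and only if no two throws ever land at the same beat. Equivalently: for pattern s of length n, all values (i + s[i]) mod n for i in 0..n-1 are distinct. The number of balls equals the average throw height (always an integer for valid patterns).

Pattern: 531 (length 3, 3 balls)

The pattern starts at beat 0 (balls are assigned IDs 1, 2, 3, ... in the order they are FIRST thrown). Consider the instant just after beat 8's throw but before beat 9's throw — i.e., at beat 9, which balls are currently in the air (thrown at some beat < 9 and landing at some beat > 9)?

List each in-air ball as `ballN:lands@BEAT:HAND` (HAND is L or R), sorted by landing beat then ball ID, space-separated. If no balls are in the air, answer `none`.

Beat 0 (L): throw ball1 h=5 -> lands@5:R; in-air after throw: [b1@5:R]
Beat 1 (R): throw ball2 h=3 -> lands@4:L; in-air after throw: [b2@4:L b1@5:R]
Beat 2 (L): throw ball3 h=1 -> lands@3:R; in-air after throw: [b3@3:R b2@4:L b1@5:R]
Beat 3 (R): throw ball3 h=5 -> lands@8:L; in-air after throw: [b2@4:L b1@5:R b3@8:L]
Beat 4 (L): throw ball2 h=3 -> lands@7:R; in-air after throw: [b1@5:R b2@7:R b3@8:L]
Beat 5 (R): throw ball1 h=1 -> lands@6:L; in-air after throw: [b1@6:L b2@7:R b3@8:L]
Beat 6 (L): throw ball1 h=5 -> lands@11:R; in-air after throw: [b2@7:R b3@8:L b1@11:R]
Beat 7 (R): throw ball2 h=3 -> lands@10:L; in-air after throw: [b3@8:L b2@10:L b1@11:R]
Beat 8 (L): throw ball3 h=1 -> lands@9:R; in-air after throw: [b3@9:R b2@10:L b1@11:R]
Beat 9 (R): throw ball3 h=5 -> lands@14:L; in-air after throw: [b2@10:L b1@11:R b3@14:L]

Answer: ball2:lands@10:L ball1:lands@11:R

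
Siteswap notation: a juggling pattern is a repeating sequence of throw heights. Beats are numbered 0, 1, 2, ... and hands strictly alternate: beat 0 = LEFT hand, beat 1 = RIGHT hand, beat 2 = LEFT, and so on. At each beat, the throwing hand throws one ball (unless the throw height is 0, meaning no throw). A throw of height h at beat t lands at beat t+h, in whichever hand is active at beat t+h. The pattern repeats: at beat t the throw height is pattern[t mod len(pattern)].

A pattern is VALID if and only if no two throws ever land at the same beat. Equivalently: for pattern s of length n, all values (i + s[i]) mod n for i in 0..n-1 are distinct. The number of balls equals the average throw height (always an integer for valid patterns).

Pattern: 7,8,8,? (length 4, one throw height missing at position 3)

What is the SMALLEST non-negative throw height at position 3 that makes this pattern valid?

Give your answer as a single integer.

Answer: 1

Derivation:
i=0: (0 + 7) mod 4 = 3
i=1: (1 + 8) mod 4 = 1
i=2: (2 + 8) mod 4 = 2
i=3: s[i]=? (unknown)
Known residues: [1, 2, 3]; need a permutation of 0..3, so missing residue r = 0
Need (3 + s) mod 4 = 0; smallest s = (0 - 3) mod 4 = 1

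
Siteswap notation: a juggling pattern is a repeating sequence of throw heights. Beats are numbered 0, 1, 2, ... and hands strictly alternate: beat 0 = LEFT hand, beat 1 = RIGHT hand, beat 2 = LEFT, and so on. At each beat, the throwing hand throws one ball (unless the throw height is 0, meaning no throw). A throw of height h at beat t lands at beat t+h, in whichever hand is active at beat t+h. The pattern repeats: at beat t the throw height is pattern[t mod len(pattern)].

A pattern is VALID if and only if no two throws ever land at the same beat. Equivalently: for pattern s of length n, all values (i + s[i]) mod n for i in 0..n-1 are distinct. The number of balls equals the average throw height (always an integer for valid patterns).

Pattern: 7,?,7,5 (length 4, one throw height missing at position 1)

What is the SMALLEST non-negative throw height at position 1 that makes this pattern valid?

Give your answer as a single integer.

i=0: (0 + 7) mod 4 = 3
i=1: s[i]=? (unknown)
i=2: (2 + 7) mod 4 = 1
i=3: (3 + 5) mod 4 = 0
Known residues: [0, 1, 3]; need a permutation of 0..3, so missing residue r = 2
Need (1 + s) mod 4 = 2; smallest s = (2 - 1) mod 4 = 1

Answer: 1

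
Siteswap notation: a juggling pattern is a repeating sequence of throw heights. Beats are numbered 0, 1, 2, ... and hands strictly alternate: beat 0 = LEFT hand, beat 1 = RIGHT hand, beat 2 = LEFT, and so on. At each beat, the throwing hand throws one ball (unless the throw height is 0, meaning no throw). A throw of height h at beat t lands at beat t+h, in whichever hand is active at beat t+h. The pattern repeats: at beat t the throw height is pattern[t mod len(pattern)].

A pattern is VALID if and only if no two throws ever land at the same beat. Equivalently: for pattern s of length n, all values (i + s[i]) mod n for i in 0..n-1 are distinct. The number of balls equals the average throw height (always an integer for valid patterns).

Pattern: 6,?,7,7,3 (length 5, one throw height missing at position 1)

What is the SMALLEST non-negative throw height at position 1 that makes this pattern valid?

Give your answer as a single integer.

i=0: (0 + 6) mod 5 = 1
i=1: s[i]=? (unknown)
i=2: (2 + 7) mod 5 = 4
i=3: (3 + 7) mod 5 = 0
i=4: (4 + 3) mod 5 = 2
Known residues: [0, 1, 2, 4]; need a permutation of 0..4, so missing residue r = 3
Need (1 + s) mod 5 = 3; smallest s = (3 - 1) mod 5 = 2

Answer: 2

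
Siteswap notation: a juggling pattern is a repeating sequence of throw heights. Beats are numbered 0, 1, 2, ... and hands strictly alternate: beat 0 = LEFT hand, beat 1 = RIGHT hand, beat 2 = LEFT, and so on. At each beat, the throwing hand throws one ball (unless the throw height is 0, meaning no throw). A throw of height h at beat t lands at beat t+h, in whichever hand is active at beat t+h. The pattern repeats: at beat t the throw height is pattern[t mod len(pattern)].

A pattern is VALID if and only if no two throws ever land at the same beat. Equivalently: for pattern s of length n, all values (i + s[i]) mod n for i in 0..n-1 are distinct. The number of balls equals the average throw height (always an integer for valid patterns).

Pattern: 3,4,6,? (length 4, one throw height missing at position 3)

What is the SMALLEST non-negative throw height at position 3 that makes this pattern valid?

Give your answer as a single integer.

Answer: 3

Derivation:
i=0: (0 + 3) mod 4 = 3
i=1: (1 + 4) mod 4 = 1
i=2: (2 + 6) mod 4 = 0
i=3: s[i]=? (unknown)
Known residues: [0, 1, 3]; need a permutation of 0..3, so missing residue r = 2
Need (3 + s) mod 4 = 2; smallest s = (2 - 3) mod 4 = 3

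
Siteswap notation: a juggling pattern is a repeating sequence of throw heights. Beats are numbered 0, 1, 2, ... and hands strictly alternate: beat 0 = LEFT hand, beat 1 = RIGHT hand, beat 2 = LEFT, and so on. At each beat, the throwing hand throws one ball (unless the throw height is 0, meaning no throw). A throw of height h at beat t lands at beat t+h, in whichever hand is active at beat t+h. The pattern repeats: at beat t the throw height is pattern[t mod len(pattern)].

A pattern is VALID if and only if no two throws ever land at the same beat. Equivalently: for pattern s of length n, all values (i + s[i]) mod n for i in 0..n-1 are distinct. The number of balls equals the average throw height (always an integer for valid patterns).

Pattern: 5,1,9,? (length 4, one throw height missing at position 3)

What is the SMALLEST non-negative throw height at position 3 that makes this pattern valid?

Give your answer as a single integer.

Answer: 1

Derivation:
i=0: (0 + 5) mod 4 = 1
i=1: (1 + 1) mod 4 = 2
i=2: (2 + 9) mod 4 = 3
i=3: s[i]=? (unknown)
Known residues: [1, 2, 3]; need a permutation of 0..3, so missing residue r = 0
Need (3 + s) mod 4 = 0; smallest s = (0 - 3) mod 4 = 1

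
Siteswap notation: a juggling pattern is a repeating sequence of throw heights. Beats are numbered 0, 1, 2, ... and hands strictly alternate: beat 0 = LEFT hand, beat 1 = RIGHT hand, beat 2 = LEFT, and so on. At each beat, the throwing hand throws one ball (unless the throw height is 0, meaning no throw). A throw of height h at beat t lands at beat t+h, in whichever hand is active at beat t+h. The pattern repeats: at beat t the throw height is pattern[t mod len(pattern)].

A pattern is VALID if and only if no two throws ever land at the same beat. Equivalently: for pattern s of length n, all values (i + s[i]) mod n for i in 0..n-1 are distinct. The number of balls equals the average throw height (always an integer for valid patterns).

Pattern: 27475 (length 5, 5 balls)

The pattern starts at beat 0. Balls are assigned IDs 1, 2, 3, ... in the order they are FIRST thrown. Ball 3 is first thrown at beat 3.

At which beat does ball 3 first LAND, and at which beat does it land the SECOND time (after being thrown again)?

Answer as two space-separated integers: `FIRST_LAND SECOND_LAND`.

Beat 0 (L): throw ball1 h=2 -> lands@2:L; in-air after throw: [b1@2:L]
Beat 1 (R): throw ball2 h=7 -> lands@8:L; in-air after throw: [b1@2:L b2@8:L]
Beat 2 (L): throw ball1 h=4 -> lands@6:L; in-air after throw: [b1@6:L b2@8:L]
Beat 3 (R): throw ball3 h=7 -> lands@10:L; in-air after throw: [b1@6:L b2@8:L b3@10:L]
Beat 4 (L): throw ball4 h=5 -> lands@9:R; in-air after throw: [b1@6:L b2@8:L b4@9:R b3@10:L]
Beat 5 (R): throw ball5 h=2 -> lands@7:R; in-air after throw: [b1@6:L b5@7:R b2@8:L b4@9:R b3@10:L]
Beat 6 (L): throw ball1 h=7 -> lands@13:R; in-air after throw: [b5@7:R b2@8:L b4@9:R b3@10:L b1@13:R]
Beat 7 (R): throw ball5 h=4 -> lands@11:R; in-air after throw: [b2@8:L b4@9:R b3@10:L b5@11:R b1@13:R]
Beat 8 (L): throw ball2 h=7 -> lands@15:R; in-air after throw: [b4@9:R b3@10:L b5@11:R b1@13:R b2@15:R]
Beat 9 (R): throw ball4 h=5 -> lands@14:L; in-air after throw: [b3@10:L b5@11:R b1@13:R b4@14:L b2@15:R]
Beat 10 (L): throw ball3 h=2 -> lands@12:L; in-air after throw: [b5@11:R b3@12:L b1@13:R b4@14:L b2@15:R]
Beat 11 (R): throw ball5 h=7 -> lands@18:L; in-air after throw: [b3@12:L b1@13:R b4@14:L b2@15:R b5@18:L]
Beat 12 (L): throw ball3 h=4 -> lands@16:L; in-air after throw: [b1@13:R b4@14:L b2@15:R b3@16:L b5@18:L]
Ball 3: thrown@3 h=7 -> first land @10; rethrown@10 h=2 -> second land @12

Answer: 10 12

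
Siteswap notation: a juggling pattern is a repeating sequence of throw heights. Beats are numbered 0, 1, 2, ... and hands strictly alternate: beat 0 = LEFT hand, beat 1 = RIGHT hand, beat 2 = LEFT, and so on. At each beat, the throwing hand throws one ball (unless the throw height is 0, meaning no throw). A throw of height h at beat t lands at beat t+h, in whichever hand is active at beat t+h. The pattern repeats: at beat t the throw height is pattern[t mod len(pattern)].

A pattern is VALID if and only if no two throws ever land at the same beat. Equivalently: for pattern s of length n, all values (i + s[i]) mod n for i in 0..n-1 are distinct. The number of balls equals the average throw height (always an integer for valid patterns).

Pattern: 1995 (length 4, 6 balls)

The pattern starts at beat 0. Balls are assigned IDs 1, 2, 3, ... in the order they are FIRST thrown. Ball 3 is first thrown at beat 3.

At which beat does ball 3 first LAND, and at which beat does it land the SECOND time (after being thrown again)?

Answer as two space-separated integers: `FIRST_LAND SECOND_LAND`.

Beat 0 (L): throw ball1 h=1 -> lands@1:R; in-air after throw: [b1@1:R]
Beat 1 (R): throw ball1 h=9 -> lands@10:L; in-air after throw: [b1@10:L]
Beat 2 (L): throw ball2 h=9 -> lands@11:R; in-air after throw: [b1@10:L b2@11:R]
Beat 3 (R): throw ball3 h=5 -> lands@8:L; in-air after throw: [b3@8:L b1@10:L b2@11:R]
Beat 4 (L): throw ball4 h=1 -> lands@5:R; in-air after throw: [b4@5:R b3@8:L b1@10:L b2@11:R]
Beat 5 (R): throw ball4 h=9 -> lands@14:L; in-air after throw: [b3@8:L b1@10:L b2@11:R b4@14:L]
Beat 6 (L): throw ball5 h=9 -> lands@15:R; in-air after throw: [b3@8:L b1@10:L b2@11:R b4@14:L b5@15:R]
Beat 7 (R): throw ball6 h=5 -> lands@12:L; in-air after throw: [b3@8:L b1@10:L b2@11:R b6@12:L b4@14:L b5@15:R]
Beat 8 (L): throw ball3 h=1 -> lands@9:R; in-air after throw: [b3@9:R b1@10:L b2@11:R b6@12:L b4@14:L b5@15:R]
Beat 9 (R): throw ball3 h=9 -> lands@18:L; in-air after throw: [b1@10:L b2@11:R b6@12:L b4@14:L b5@15:R b3@18:L]
Ball 3: thrown@3 h=5 -> first land @8; rethrown@8 h=1 -> second land @9

Answer: 8 9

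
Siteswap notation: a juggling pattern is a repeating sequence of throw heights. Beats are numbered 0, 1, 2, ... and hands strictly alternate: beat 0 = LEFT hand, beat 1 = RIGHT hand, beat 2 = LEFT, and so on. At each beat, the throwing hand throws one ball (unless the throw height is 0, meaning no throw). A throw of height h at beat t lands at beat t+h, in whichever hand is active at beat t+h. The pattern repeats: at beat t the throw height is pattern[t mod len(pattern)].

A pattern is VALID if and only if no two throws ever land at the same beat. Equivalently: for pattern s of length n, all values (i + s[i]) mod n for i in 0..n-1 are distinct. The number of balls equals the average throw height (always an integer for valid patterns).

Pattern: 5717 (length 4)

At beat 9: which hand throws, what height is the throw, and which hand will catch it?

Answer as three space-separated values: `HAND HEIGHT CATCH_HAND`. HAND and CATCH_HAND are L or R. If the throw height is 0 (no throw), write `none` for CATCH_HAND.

Answer: R 7 L

Derivation:
Beat 9: 9 mod 2 = 1, so hand = R
Throw height = pattern[9 mod 4] = pattern[1] = 7
Lands at beat 9+7=16, 16 mod 2 = 0, so catch hand = L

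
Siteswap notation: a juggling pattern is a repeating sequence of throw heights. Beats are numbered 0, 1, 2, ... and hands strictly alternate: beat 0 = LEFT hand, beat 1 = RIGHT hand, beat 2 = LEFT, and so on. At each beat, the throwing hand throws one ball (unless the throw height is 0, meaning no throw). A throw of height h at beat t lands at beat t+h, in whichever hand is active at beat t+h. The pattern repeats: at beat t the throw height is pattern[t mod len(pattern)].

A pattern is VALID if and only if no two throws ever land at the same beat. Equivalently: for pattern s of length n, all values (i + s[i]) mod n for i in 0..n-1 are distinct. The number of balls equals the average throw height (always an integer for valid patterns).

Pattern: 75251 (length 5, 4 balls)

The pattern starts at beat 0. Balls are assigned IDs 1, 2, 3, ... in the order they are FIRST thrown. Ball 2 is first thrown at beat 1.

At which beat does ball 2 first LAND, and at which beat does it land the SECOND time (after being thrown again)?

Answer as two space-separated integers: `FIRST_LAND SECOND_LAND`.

Beat 0 (L): throw ball1 h=7 -> lands@7:R; in-air after throw: [b1@7:R]
Beat 1 (R): throw ball2 h=5 -> lands@6:L; in-air after throw: [b2@6:L b1@7:R]
Beat 2 (L): throw ball3 h=2 -> lands@4:L; in-air after throw: [b3@4:L b2@6:L b1@7:R]
Beat 3 (R): throw ball4 h=5 -> lands@8:L; in-air after throw: [b3@4:L b2@6:L b1@7:R b4@8:L]
Beat 4 (L): throw ball3 h=1 -> lands@5:R; in-air after throw: [b3@5:R b2@6:L b1@7:R b4@8:L]
Beat 5 (R): throw ball3 h=7 -> lands@12:L; in-air after throw: [b2@6:L b1@7:R b4@8:L b3@12:L]
Beat 6 (L): throw ball2 h=5 -> lands@11:R; in-air after throw: [b1@7:R b4@8:L b2@11:R b3@12:L]
Beat 7 (R): throw ball1 h=2 -> lands@9:R; in-air after throw: [b4@8:L b1@9:R b2@11:R b3@12:L]
Beat 8 (L): throw ball4 h=5 -> lands@13:R; in-air after throw: [b1@9:R b2@11:R b3@12:L b4@13:R]
Beat 9 (R): throw ball1 h=1 -> lands@10:L; in-air after throw: [b1@10:L b2@11:R b3@12:L b4@13:R]
Beat 10 (L): throw ball1 h=7 -> lands@17:R; in-air after throw: [b2@11:R b3@12:L b4@13:R b1@17:R]
Beat 11 (R): throw ball2 h=5 -> lands@16:L; in-air after throw: [b3@12:L b4@13:R b2@16:L b1@17:R]
Ball 2: thrown@1 h=5 -> first land @6; rethrown@6 h=5 -> second land @11

Answer: 6 11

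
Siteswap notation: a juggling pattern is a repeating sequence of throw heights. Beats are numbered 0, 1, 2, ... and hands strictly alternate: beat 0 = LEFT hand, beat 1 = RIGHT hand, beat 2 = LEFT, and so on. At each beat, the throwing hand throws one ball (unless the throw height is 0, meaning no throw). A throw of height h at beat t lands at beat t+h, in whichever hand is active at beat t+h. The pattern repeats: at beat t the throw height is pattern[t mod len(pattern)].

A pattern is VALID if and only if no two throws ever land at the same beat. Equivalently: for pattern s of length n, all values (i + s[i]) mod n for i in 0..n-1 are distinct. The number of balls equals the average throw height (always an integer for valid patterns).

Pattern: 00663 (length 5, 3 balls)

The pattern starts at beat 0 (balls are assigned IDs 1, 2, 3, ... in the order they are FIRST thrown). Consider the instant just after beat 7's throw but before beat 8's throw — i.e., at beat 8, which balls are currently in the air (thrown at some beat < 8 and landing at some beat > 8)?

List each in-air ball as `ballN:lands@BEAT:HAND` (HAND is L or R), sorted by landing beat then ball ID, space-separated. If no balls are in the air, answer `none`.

Beat 2 (L): throw ball1 h=6 -> lands@8:L; in-air after throw: [b1@8:L]
Beat 3 (R): throw ball2 h=6 -> lands@9:R; in-air after throw: [b1@8:L b2@9:R]
Beat 4 (L): throw ball3 h=3 -> lands@7:R; in-air after throw: [b3@7:R b1@8:L b2@9:R]
Beat 7 (R): throw ball3 h=6 -> lands@13:R; in-air after throw: [b1@8:L b2@9:R b3@13:R]
Beat 8 (L): throw ball1 h=6 -> lands@14:L; in-air after throw: [b2@9:R b3@13:R b1@14:L]

Answer: ball2:lands@9:R ball3:lands@13:R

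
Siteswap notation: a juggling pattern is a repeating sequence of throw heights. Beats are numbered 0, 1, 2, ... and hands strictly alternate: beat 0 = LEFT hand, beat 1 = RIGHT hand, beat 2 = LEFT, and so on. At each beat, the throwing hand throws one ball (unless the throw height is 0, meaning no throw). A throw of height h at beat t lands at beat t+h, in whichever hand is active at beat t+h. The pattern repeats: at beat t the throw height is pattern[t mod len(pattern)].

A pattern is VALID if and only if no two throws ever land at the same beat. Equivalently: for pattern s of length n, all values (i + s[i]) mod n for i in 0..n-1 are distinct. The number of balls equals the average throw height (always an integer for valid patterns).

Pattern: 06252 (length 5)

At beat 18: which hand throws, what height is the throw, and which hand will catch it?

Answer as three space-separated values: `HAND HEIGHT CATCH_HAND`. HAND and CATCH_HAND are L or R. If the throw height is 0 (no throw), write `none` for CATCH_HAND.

Beat 18: 18 mod 2 = 0, so hand = L
Throw height = pattern[18 mod 5] = pattern[3] = 5
Lands at beat 18+5=23, 23 mod 2 = 1, so catch hand = R

Answer: L 5 R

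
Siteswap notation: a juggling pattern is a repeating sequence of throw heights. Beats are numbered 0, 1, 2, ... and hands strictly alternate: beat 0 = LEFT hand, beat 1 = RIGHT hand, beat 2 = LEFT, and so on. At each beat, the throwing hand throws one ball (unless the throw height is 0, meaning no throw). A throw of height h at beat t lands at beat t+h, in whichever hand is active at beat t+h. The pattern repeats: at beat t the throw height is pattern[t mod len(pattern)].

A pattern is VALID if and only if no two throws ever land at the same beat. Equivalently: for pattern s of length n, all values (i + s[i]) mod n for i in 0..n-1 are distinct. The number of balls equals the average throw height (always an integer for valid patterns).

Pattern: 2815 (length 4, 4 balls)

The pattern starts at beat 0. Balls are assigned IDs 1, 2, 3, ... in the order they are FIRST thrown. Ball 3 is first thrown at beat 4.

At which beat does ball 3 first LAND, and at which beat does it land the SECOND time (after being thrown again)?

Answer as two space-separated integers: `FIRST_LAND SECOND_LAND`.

Beat 0 (L): throw ball1 h=2 -> lands@2:L; in-air after throw: [b1@2:L]
Beat 1 (R): throw ball2 h=8 -> lands@9:R; in-air after throw: [b1@2:L b2@9:R]
Beat 2 (L): throw ball1 h=1 -> lands@3:R; in-air after throw: [b1@3:R b2@9:R]
Beat 3 (R): throw ball1 h=5 -> lands@8:L; in-air after throw: [b1@8:L b2@9:R]
Beat 4 (L): throw ball3 h=2 -> lands@6:L; in-air after throw: [b3@6:L b1@8:L b2@9:R]
Beat 5 (R): throw ball4 h=8 -> lands@13:R; in-air after throw: [b3@6:L b1@8:L b2@9:R b4@13:R]
Beat 6 (L): throw ball3 h=1 -> lands@7:R; in-air after throw: [b3@7:R b1@8:L b2@9:R b4@13:R]
Beat 7 (R): throw ball3 h=5 -> lands@12:L; in-air after throw: [b1@8:L b2@9:R b3@12:L b4@13:R]
Ball 3: thrown@4 h=2 -> first land @6; rethrown@6 h=1 -> second land @7

Answer: 6 7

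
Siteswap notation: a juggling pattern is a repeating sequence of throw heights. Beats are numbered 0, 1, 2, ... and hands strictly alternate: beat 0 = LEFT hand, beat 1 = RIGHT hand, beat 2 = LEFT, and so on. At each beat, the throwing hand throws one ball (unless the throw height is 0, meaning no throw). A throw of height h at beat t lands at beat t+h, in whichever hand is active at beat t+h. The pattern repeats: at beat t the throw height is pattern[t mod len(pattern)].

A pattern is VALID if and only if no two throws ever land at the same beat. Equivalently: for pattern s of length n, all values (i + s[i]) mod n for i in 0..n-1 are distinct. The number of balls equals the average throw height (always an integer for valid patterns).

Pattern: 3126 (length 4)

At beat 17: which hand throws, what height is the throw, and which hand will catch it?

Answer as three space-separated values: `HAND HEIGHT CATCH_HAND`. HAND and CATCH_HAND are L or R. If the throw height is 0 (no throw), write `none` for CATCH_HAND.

Answer: R 1 L

Derivation:
Beat 17: 17 mod 2 = 1, so hand = R
Throw height = pattern[17 mod 4] = pattern[1] = 1
Lands at beat 17+1=18, 18 mod 2 = 0, so catch hand = L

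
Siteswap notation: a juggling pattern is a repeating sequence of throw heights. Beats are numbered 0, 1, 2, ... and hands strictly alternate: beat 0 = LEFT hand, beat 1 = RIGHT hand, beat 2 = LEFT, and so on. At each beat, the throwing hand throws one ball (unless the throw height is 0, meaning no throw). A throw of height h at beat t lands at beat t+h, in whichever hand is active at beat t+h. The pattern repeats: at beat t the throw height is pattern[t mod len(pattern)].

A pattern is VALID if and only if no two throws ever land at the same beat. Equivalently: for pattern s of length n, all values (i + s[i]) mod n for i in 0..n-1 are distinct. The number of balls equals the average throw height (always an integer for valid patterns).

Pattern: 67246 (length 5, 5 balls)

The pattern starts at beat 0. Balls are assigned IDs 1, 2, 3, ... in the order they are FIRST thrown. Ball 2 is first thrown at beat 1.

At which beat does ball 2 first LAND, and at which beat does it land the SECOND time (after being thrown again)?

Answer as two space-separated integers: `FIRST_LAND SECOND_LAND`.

Answer: 8 12

Derivation:
Beat 0 (L): throw ball1 h=6 -> lands@6:L; in-air after throw: [b1@6:L]
Beat 1 (R): throw ball2 h=7 -> lands@8:L; in-air after throw: [b1@6:L b2@8:L]
Beat 2 (L): throw ball3 h=2 -> lands@4:L; in-air after throw: [b3@4:L b1@6:L b2@8:L]
Beat 3 (R): throw ball4 h=4 -> lands@7:R; in-air after throw: [b3@4:L b1@6:L b4@7:R b2@8:L]
Beat 4 (L): throw ball3 h=6 -> lands@10:L; in-air after throw: [b1@6:L b4@7:R b2@8:L b3@10:L]
Beat 5 (R): throw ball5 h=6 -> lands@11:R; in-air after throw: [b1@6:L b4@7:R b2@8:L b3@10:L b5@11:R]
Beat 6 (L): throw ball1 h=7 -> lands@13:R; in-air after throw: [b4@7:R b2@8:L b3@10:L b5@11:R b1@13:R]
Beat 7 (R): throw ball4 h=2 -> lands@9:R; in-air after throw: [b2@8:L b4@9:R b3@10:L b5@11:R b1@13:R]
Beat 8 (L): throw ball2 h=4 -> lands@12:L; in-air after throw: [b4@9:R b3@10:L b5@11:R b2@12:L b1@13:R]
Beat 9 (R): throw ball4 h=6 -> lands@15:R; in-air after throw: [b3@10:L b5@11:R b2@12:L b1@13:R b4@15:R]
Beat 10 (L): throw ball3 h=6 -> lands@16:L; in-air after throw: [b5@11:R b2@12:L b1@13:R b4@15:R b3@16:L]
Beat 11 (R): throw ball5 h=7 -> lands@18:L; in-air after throw: [b2@12:L b1@13:R b4@15:R b3@16:L b5@18:L]
Beat 12 (L): throw ball2 h=2 -> lands@14:L; in-air after throw: [b1@13:R b2@14:L b4@15:R b3@16:L b5@18:L]
Ball 2: thrown@1 h=7 -> first land @8; rethrown@8 h=4 -> second land @12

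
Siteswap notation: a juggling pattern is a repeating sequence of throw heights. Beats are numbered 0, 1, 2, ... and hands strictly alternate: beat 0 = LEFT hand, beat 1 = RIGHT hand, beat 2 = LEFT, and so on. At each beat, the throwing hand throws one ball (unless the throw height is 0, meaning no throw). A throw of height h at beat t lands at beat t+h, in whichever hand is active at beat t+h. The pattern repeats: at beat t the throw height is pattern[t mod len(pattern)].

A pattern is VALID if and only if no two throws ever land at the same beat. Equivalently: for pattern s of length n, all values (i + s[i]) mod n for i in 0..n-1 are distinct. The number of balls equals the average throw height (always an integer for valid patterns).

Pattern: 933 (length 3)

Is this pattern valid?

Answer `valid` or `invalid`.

Answer: valid

Derivation:
i=0: (i + s[i]) mod n = (0 + 9) mod 3 = 0
i=1: (i + s[i]) mod n = (1 + 3) mod 3 = 1
i=2: (i + s[i]) mod n = (2 + 3) mod 3 = 2
Residues: [0, 1, 2], distinct: True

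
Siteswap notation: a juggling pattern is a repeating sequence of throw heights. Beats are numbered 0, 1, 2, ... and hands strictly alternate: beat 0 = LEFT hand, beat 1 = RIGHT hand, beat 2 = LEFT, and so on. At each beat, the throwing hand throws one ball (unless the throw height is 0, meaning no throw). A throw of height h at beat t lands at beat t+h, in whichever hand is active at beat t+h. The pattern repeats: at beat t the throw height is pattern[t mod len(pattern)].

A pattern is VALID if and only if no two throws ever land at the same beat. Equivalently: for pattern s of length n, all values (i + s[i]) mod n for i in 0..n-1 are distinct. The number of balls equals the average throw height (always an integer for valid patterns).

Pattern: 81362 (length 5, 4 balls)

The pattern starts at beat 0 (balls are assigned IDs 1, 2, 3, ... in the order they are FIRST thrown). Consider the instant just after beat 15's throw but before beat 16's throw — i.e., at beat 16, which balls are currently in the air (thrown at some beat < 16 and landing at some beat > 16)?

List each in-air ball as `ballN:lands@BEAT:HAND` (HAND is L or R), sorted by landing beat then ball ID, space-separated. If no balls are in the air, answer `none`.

Answer: ball4:lands@18:L ball2:lands@19:R ball3:lands@23:R

Derivation:
Beat 0 (L): throw ball1 h=8 -> lands@8:L; in-air after throw: [b1@8:L]
Beat 1 (R): throw ball2 h=1 -> lands@2:L; in-air after throw: [b2@2:L b1@8:L]
Beat 2 (L): throw ball2 h=3 -> lands@5:R; in-air after throw: [b2@5:R b1@8:L]
Beat 3 (R): throw ball3 h=6 -> lands@9:R; in-air after throw: [b2@5:R b1@8:L b3@9:R]
Beat 4 (L): throw ball4 h=2 -> lands@6:L; in-air after throw: [b2@5:R b4@6:L b1@8:L b3@9:R]
Beat 5 (R): throw ball2 h=8 -> lands@13:R; in-air after throw: [b4@6:L b1@8:L b3@9:R b2@13:R]
Beat 6 (L): throw ball4 h=1 -> lands@7:R; in-air after throw: [b4@7:R b1@8:L b3@9:R b2@13:R]
Beat 7 (R): throw ball4 h=3 -> lands@10:L; in-air after throw: [b1@8:L b3@9:R b4@10:L b2@13:R]
Beat 8 (L): throw ball1 h=6 -> lands@14:L; in-air after throw: [b3@9:R b4@10:L b2@13:R b1@14:L]
Beat 9 (R): throw ball3 h=2 -> lands@11:R; in-air after throw: [b4@10:L b3@11:R b2@13:R b1@14:L]
Beat 10 (L): throw ball4 h=8 -> lands@18:L; in-air after throw: [b3@11:R b2@13:R b1@14:L b4@18:L]
Beat 11 (R): throw ball3 h=1 -> lands@12:L; in-air after throw: [b3@12:L b2@13:R b1@14:L b4@18:L]
Beat 12 (L): throw ball3 h=3 -> lands@15:R; in-air after throw: [b2@13:R b1@14:L b3@15:R b4@18:L]
Beat 13 (R): throw ball2 h=6 -> lands@19:R; in-air after throw: [b1@14:L b3@15:R b4@18:L b2@19:R]
Beat 14 (L): throw ball1 h=2 -> lands@16:L; in-air after throw: [b3@15:R b1@16:L b4@18:L b2@19:R]
Beat 15 (R): throw ball3 h=8 -> lands@23:R; in-air after throw: [b1@16:L b4@18:L b2@19:R b3@23:R]
Beat 16 (L): throw ball1 h=1 -> lands@17:R; in-air after throw: [b1@17:R b4@18:L b2@19:R b3@23:R]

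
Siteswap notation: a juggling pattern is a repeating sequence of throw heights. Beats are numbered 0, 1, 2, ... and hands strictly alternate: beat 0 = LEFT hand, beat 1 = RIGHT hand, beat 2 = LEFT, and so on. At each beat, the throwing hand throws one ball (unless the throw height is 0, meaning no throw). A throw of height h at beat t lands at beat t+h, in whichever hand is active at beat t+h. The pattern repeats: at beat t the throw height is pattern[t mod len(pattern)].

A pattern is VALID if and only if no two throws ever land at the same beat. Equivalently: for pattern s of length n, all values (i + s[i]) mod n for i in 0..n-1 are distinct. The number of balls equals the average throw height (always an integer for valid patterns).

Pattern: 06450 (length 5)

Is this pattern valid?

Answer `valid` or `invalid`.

Answer: valid

Derivation:
i=0: (i + s[i]) mod n = (0 + 0) mod 5 = 0
i=1: (i + s[i]) mod n = (1 + 6) mod 5 = 2
i=2: (i + s[i]) mod n = (2 + 4) mod 5 = 1
i=3: (i + s[i]) mod n = (3 + 5) mod 5 = 3
i=4: (i + s[i]) mod n = (4 + 0) mod 5 = 4
Residues: [0, 2, 1, 3, 4], distinct: True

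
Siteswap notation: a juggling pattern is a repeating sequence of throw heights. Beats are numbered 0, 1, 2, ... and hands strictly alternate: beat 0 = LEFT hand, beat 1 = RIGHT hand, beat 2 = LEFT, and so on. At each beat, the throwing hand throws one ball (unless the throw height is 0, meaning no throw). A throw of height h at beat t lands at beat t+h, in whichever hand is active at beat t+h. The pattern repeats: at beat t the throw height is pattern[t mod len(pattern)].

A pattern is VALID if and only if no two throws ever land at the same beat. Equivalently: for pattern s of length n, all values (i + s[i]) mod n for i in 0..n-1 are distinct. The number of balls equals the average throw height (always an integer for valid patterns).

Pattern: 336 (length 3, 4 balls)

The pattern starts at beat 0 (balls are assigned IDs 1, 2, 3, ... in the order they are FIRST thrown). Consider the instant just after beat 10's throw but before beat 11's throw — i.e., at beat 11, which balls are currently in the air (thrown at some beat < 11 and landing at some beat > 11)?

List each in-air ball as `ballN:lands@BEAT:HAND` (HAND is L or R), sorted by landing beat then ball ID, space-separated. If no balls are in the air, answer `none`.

Beat 0 (L): throw ball1 h=3 -> lands@3:R; in-air after throw: [b1@3:R]
Beat 1 (R): throw ball2 h=3 -> lands@4:L; in-air after throw: [b1@3:R b2@4:L]
Beat 2 (L): throw ball3 h=6 -> lands@8:L; in-air after throw: [b1@3:R b2@4:L b3@8:L]
Beat 3 (R): throw ball1 h=3 -> lands@6:L; in-air after throw: [b2@4:L b1@6:L b3@8:L]
Beat 4 (L): throw ball2 h=3 -> lands@7:R; in-air after throw: [b1@6:L b2@7:R b3@8:L]
Beat 5 (R): throw ball4 h=6 -> lands@11:R; in-air after throw: [b1@6:L b2@7:R b3@8:L b4@11:R]
Beat 6 (L): throw ball1 h=3 -> lands@9:R; in-air after throw: [b2@7:R b3@8:L b1@9:R b4@11:R]
Beat 7 (R): throw ball2 h=3 -> lands@10:L; in-air after throw: [b3@8:L b1@9:R b2@10:L b4@11:R]
Beat 8 (L): throw ball3 h=6 -> lands@14:L; in-air after throw: [b1@9:R b2@10:L b4@11:R b3@14:L]
Beat 9 (R): throw ball1 h=3 -> lands@12:L; in-air after throw: [b2@10:L b4@11:R b1@12:L b3@14:L]
Beat 10 (L): throw ball2 h=3 -> lands@13:R; in-air after throw: [b4@11:R b1@12:L b2@13:R b3@14:L]
Beat 11 (R): throw ball4 h=6 -> lands@17:R; in-air after throw: [b1@12:L b2@13:R b3@14:L b4@17:R]

Answer: ball1:lands@12:L ball2:lands@13:R ball3:lands@14:L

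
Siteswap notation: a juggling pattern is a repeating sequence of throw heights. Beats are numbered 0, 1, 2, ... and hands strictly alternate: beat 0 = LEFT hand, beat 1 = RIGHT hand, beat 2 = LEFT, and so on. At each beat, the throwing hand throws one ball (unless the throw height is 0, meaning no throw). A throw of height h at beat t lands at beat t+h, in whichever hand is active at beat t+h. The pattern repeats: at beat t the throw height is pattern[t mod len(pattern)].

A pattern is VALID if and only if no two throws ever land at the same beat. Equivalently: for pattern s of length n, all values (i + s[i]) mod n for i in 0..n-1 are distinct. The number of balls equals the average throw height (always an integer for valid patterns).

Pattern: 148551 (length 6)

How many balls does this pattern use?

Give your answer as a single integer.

Pattern = [1, 4, 8, 5, 5, 1], length n = 6
  position 0: throw height = 1, running sum = 1
  position 1: throw height = 4, running sum = 5
  position 2: throw height = 8, running sum = 13
  position 3: throw height = 5, running sum = 18
  position 4: throw height = 5, running sum = 23
  position 5: throw height = 1, running sum = 24
Total sum = 24; balls = sum / n = 24 / 6 = 4

Answer: 4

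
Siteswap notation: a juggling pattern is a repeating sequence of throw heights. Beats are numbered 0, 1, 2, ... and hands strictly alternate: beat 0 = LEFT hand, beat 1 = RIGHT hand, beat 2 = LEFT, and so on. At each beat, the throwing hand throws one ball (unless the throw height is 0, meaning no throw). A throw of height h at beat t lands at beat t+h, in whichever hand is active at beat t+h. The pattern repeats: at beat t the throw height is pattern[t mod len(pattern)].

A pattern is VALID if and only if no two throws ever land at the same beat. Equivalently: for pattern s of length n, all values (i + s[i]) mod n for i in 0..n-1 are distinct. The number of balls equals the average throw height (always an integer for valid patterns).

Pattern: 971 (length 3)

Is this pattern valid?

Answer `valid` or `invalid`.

Answer: invalid

Derivation:
i=0: (i + s[i]) mod n = (0 + 9) mod 3 = 0
i=1: (i + s[i]) mod n = (1 + 7) mod 3 = 2
i=2: (i + s[i]) mod n = (2 + 1) mod 3 = 0
Residues: [0, 2, 0], distinct: False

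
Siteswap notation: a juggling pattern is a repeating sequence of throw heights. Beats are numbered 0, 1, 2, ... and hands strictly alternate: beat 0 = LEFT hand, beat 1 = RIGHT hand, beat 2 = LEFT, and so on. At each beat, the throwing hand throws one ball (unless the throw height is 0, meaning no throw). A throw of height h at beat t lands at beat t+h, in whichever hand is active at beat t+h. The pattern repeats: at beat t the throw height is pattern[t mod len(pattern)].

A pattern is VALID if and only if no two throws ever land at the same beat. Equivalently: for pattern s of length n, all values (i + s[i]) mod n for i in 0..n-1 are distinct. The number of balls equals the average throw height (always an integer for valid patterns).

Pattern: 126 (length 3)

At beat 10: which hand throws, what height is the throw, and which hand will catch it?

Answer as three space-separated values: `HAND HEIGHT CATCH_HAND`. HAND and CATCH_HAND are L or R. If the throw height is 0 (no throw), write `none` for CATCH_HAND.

Answer: L 2 L

Derivation:
Beat 10: 10 mod 2 = 0, so hand = L
Throw height = pattern[10 mod 3] = pattern[1] = 2
Lands at beat 10+2=12, 12 mod 2 = 0, so catch hand = L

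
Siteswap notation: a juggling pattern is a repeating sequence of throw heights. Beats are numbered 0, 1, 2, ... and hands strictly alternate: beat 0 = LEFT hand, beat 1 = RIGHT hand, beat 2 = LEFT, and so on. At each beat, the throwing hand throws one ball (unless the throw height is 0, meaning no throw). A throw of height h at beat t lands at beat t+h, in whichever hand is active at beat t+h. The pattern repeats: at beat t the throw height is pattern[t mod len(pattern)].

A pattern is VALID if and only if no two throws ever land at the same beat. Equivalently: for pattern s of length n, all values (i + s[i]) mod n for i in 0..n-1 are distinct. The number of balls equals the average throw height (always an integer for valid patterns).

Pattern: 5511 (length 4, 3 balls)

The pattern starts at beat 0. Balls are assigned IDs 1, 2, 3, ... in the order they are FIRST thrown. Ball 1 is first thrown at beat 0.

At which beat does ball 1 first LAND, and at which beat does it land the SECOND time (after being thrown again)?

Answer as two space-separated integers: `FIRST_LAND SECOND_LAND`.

Beat 0 (L): throw ball1 h=5 -> lands@5:R; in-air after throw: [b1@5:R]
Beat 1 (R): throw ball2 h=5 -> lands@6:L; in-air after throw: [b1@5:R b2@6:L]
Beat 2 (L): throw ball3 h=1 -> lands@3:R; in-air after throw: [b3@3:R b1@5:R b2@6:L]
Beat 3 (R): throw ball3 h=1 -> lands@4:L; in-air after throw: [b3@4:L b1@5:R b2@6:L]
Beat 4 (L): throw ball3 h=5 -> lands@9:R; in-air after throw: [b1@5:R b2@6:L b3@9:R]
Beat 5 (R): throw ball1 h=5 -> lands@10:L; in-air after throw: [b2@6:L b3@9:R b1@10:L]
Beat 6 (L): throw ball2 h=1 -> lands@7:R; in-air after throw: [b2@7:R b3@9:R b1@10:L]
Beat 7 (R): throw ball2 h=1 -> lands@8:L; in-air after throw: [b2@8:L b3@9:R b1@10:L]
Beat 8 (L): throw ball2 h=5 -> lands@13:R; in-air after throw: [b3@9:R b1@10:L b2@13:R]
Beat 9 (R): throw ball3 h=5 -> lands@14:L; in-air after throw: [b1@10:L b2@13:R b3@14:L]
Beat 10 (L): throw ball1 h=1 -> lands@11:R; in-air after throw: [b1@11:R b2@13:R b3@14:L]
Ball 1: thrown@0 h=5 -> first land @5; rethrown@5 h=5 -> second land @10

Answer: 5 10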